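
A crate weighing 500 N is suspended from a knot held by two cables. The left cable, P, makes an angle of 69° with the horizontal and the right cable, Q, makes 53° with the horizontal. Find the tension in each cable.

ΣF_x = 0: −T_P·cos69° + T_Q·cos53° = 0 → T_Q = 0.595479·T_P.
ΣF_y = 0: T_P·sin69° + T_Q·sin53° = 500.
Substitute: T_P·(0.93358 + 0.595479·0.798636) = 500 → T_P = 354.824 ≈ 354.8 N.
Then T_Q = 0.595479 × 354.824 = 211.3 N.

T_P = 354.8 N, T_Q = 211.3 N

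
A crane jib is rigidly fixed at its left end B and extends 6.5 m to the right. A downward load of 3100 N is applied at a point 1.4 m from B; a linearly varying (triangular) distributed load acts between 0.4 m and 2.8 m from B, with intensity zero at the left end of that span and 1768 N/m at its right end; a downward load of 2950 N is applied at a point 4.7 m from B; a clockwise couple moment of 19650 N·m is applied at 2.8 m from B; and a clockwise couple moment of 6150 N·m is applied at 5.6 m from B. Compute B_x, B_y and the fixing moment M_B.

B_x = 0, B_y = 8172 N, M_B = 48250 N·m

Resultant of the triangular load: ½ × 1768 × 2.4 = 2121.6 N, acting at 2 m from B (one-third of the span from the peak).
ΣF_x = 0: B_x = 0.
ΣF_y = 0: B_y − 3100 − ½·1768·2.4 − 2950 = 0 → B_y = 8172 N.
ΣM about B: M_B − 3100·1.4 − (½·1768·2.4)·2 − 2950·4.7 − 19650 − 6150 = 0 → M_B = 48250 N·m.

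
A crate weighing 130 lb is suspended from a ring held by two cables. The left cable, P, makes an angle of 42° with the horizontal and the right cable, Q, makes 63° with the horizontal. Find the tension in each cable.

ΣF_x = 0: −T_P·cos42° + T_Q·cos63° = 0 → T_Q = 1.63692·T_P.
ΣF_y = 0: T_P·sin42° + T_Q·sin63° = 130.
Substitute: T_P·(0.669131 + 1.63692·0.891007) = 130 → T_P = 61.1006 ≈ 61.10 lb.
Then T_Q = 1.63692 × 61.1006 = 100.0 lb.

T_P = 61.10 lb, T_Q = 100.0 lb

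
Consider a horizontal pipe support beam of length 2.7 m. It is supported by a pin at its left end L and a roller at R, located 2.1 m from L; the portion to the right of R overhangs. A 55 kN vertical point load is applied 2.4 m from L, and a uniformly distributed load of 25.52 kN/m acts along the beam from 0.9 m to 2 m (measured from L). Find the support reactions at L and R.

L_x = 0, L_y = 0.8318 kN, R_y = 82.24 kN

Resultant of the distributed load: 25.52 × 1.1 = 28.072 kN at 1.45 m from L.
Moments about L: R_y·2.1 − 55·2.4 − (25.52·1.1)·1.45 = 0 → R_y = 172.7044/2.1 = 82.2402 ≈ 82.24 kN.
ΣF_y = 0: L_y + 82.2402 − 55 − 25.52·1.1 = 0 → L_y = 0.8318 kN.
ΣF_x = 0: no horizontal applied forces, so L_x = 0.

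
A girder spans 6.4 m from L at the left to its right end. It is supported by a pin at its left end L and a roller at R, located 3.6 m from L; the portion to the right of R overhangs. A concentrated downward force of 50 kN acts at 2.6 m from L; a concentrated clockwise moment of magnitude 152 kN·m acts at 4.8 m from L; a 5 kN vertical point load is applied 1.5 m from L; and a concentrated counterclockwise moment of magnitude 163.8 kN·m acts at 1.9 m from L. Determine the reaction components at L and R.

Moments about L: R_y·3.6 − 50·2.6 − 152 − 5·1.5 + 163.8 = 0 → R_y = 125.7/3.6 = 34.9167 ≈ 34.92 kN.
ΣF_y = 0: L_y + 34.9167 − 50 − 5 = 0 → L_y = 20.08 kN.
ΣF_x = 0: no horizontal applied forces, so L_x = 0.

L_x = 0, L_y = 20.08 kN, R_y = 34.92 kN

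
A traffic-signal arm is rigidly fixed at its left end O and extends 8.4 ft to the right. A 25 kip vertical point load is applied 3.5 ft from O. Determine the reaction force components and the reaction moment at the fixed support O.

O_x = 0, O_y = 25.00 kip, M_O = 87.50 kip·ft

ΣF_x = 0: O_x = 0.
ΣF_y = 0: O_y − 25 = 0 → O_y = 25.00 kip.
ΣM about O: M_O − 25·3.5 = 0 → M_O = 87.50 kip·ft.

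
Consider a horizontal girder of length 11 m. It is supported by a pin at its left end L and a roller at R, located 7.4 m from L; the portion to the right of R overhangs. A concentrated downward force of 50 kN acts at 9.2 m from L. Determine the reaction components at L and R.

L_x = 0, L_y = -12.16 kN, R_y = 62.16 kN

ΣM about L: R_y·7.4 − 50·9.2 = 0 → R_y = 460/7.4 = 62.1622 ≈ 62.16 kN.
ΣF_y = 0: L_y + 62.1622 − 50 = 0 → L_y = -12.16 kN.
ΣF_x = 0: no horizontal applied forces, so L_x = 0.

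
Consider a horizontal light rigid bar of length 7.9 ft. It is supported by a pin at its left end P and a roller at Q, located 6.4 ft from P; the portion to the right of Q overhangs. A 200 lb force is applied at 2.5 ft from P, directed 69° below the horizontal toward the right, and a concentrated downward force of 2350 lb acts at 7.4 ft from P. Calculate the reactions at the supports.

Taking moments about P: Q_y·6.4 − 200·sin69°·2.5 − 2350·7.4 = 0 → Q_y = 17856.8/6.4 = 2790.12 ≈ 2790 lb.
ΣF_y = 0: P_y + 2790.12 − 200·sin69° − 2350 = 0 → P_y = -253.4 lb.
ΣF_x = 0: P_x + 200·cos69° = 0 → P_x = -71.67 lb.

P_x = -71.67 lb, P_y = -253.4 lb, Q_y = 2790 lb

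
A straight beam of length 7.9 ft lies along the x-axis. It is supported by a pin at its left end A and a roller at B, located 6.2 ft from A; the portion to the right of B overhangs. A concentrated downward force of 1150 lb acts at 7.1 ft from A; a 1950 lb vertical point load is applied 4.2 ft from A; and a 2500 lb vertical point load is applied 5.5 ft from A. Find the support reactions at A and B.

A_x = 0, A_y = 744.4 lb, B_y = 4856 lb

Taking moments about A: B_y·6.2 − 1150·7.1 − 1950·4.2 − 2500·5.5 = 0 → B_y = 30105/6.2 = 4855.65 ≈ 4856 lb.
ΣF_y = 0: A_y + 4855.65 − 1150 − 1950 − 2500 = 0 → A_y = 744.4 lb.
ΣF_x = 0: no horizontal applied forces, so A_x = 0.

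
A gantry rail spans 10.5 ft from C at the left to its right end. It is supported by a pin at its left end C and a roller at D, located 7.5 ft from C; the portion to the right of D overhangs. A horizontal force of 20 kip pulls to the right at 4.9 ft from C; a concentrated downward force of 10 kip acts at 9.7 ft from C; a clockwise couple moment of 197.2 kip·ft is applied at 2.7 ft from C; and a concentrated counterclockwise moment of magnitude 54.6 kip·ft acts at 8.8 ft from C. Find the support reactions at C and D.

ΣM about C: D_y·7.5 − 10·9.7 − 197.2 + 54.6 = 0 → D_y = 239.6/7.5 = 31.9467 ≈ 31.95 kip.
ΣF_y = 0: C_y + 31.9467 − 10 = 0 → C_y = -21.95 kip.
ΣF_x = 0: C_x + 20 = 0 → C_x = -20.00 kip.

C_x = -20.00 kip, C_y = -21.95 kip, D_y = 31.95 kip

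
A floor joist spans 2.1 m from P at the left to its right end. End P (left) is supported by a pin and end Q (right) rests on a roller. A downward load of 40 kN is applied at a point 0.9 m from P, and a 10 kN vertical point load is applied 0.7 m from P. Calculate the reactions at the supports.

Moments about P: Q_y·2.1 − 40·0.9 − 10·0.7 = 0 → Q_y = 43/2.1 = 20.4762 ≈ 20.48 kN.
ΣF_y = 0: P_y + 20.4762 − 40 − 10 = 0 → P_y = 29.52 kN.
ΣF_x = 0: no horizontal applied forces, so P_x = 0.

P_x = 0, P_y = 29.52 kN, Q_y = 20.48 kN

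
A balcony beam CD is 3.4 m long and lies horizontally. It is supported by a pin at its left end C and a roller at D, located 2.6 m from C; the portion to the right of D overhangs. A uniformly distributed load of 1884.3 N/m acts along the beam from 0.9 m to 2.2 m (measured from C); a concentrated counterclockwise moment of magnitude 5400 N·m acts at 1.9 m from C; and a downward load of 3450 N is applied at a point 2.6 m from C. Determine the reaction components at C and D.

C_x = 0, C_y = 3066 N, D_y = 2833 N

Resultant of the distributed load: 1884.3 × 1.3 = 2449.59 N at 1.55 m from C.
Taking moments about C: D_y·2.6 − (1884.3·1.3)·1.55 + 5400 − 3450·2.6 = 0 → D_y = 7366.8645/2.6 = 2833.41 ≈ 2833 N.
ΣF_y = 0: C_y + 2833.41 − 1884.3·1.3 − 3450 = 0 → C_y = 3066 N.
ΣF_x = 0: no horizontal applied forces, so C_x = 0.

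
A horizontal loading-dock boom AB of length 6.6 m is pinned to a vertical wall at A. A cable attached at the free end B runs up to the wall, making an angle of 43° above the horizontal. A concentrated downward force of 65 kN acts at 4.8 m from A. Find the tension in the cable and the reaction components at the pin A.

T = 69.32 kN, A_x = 50.69 kN, A_y = 17.73 kN

ΣM about A: T·sin43°·6.6 − 65·4.8 = 0 → T = 312/(6.6·0.681998) = 69.3151 ≈ 69.32 kN.
ΣF_x = 0: A_x − T·cos43° = 0 → A_x = 69.3151 × 0.731354 = 50.69 kN.
ΣF_y = 0: A_y + T·sin43° − 65 = 0 → A_y = 65 − 69.3151 × 0.681998 = 17.73 kN.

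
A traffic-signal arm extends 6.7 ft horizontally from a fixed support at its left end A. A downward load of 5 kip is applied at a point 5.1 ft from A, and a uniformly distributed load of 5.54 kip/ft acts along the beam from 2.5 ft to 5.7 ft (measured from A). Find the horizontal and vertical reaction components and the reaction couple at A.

A_x = 0, A_y = 22.73 kip, M_A = 98.18 kip·ft

Resultant of the distributed load: 5.54 × 3.2 = 17.728 kip at 4.1 ft from A.
ΣF_x = 0: A_x = 0.
ΣF_y = 0: A_y − 5 − 5.54·3.2 = 0 → A_y = 22.73 kip.
ΣM about A: M_A − 5·5.1 − (5.54·3.2)·4.1 = 0 → M_A = 98.18 kip·ft.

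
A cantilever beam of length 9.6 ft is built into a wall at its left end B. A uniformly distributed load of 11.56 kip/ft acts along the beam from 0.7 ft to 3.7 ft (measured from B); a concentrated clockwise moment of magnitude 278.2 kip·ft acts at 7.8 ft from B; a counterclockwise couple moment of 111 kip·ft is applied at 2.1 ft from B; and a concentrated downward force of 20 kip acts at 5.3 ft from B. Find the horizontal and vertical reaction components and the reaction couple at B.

B_x = 0, B_y = 54.68 kip, M_B = 349.5 kip·ft

Resultant of the distributed load: 11.56 × 3 = 34.68 kip at 2.2 ft from B.
ΣF_x = 0: B_x = 0.
ΣF_y = 0: B_y − 11.56·3 − 20 = 0 → B_y = 54.68 kip.
ΣM about B: M_B − (11.56·3)·2.2 − 278.2 + 111 − 20·5.3 = 0 → M_B = 349.5 kip·ft.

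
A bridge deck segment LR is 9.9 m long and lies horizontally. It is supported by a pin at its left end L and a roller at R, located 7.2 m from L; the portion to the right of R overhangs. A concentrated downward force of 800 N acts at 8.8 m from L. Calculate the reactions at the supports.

Moments about L: R_y·7.2 − 800·8.8 = 0 → R_y = 7040/7.2 = 977.778 ≈ 977.8 N.
ΣF_y = 0: L_y + 977.778 − 800 = 0 → L_y = -177.8 N.
ΣF_x = 0: no horizontal applied forces, so L_x = 0.

L_x = 0, L_y = -177.8 N, R_y = 977.8 N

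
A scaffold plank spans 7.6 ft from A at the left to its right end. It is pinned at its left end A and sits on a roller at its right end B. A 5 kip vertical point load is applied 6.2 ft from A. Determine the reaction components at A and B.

A_x = 0, A_y = 0.9211 kip, B_y = 4.079 kip

Moments about A: B_y·7.6 − 5·6.2 = 0 → B_y = 31/7.6 = 4.07895 ≈ 4.079 kip.
ΣF_y = 0: A_y + 4.07895 − 5 = 0 → A_y = 0.9211 kip.
ΣF_x = 0: no horizontal applied forces, so A_x = 0.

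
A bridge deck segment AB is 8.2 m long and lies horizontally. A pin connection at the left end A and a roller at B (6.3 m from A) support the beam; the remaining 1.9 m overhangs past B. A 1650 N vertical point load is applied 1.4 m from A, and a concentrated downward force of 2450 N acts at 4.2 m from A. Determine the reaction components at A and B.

A_x = 0, A_y = 2100 N, B_y = 2000 N

Moments about A: B_y·6.3 − 1650·1.4 − 2450·4.2 = 0 → B_y = 12600/6.3 = 2000 N.
ΣF_y = 0: A_y + 2000 − 1650 − 2450 = 0 → A_y = 2100 N.
ΣF_x = 0: no horizontal applied forces, so A_x = 0.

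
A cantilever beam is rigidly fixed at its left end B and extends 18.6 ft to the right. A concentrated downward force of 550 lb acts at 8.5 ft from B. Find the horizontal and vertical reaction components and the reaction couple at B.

B_x = 0, B_y = 550.0 lb, M_B = 4675 lb·ft

ΣF_x = 0: B_x = 0.
ΣF_y = 0: B_y − 550 = 0 → B_y = 550.0 lb.
ΣM about B: M_B − 550·8.5 = 0 → M_B = 4675 lb·ft.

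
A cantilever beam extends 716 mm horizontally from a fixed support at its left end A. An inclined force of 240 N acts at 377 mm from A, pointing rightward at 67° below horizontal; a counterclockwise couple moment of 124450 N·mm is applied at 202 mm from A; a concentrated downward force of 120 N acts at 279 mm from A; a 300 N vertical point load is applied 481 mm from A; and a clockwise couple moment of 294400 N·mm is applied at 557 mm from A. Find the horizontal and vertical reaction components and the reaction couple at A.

ΣF_x = 0: A_x + 240·cos67° = 0 → A_x = -93.78 N.
ΣF_y = 0: A_y − 240·sin67° − 120 − 300 = 0 → A_y = 640.9 N.
ΣM about A: M_A − 240·sin67°·377 + 124450 − 120·279 − 300·481 − 294400 = 0 → M_A = 431000 N·mm.

A_x = -93.78 N, A_y = 640.9 N, M_A = 431000 N·mm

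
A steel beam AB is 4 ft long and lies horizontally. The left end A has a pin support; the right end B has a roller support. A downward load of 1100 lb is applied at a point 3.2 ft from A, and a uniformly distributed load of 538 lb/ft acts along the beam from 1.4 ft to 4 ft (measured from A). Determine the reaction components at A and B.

A_x = 0, A_y = 674.6 lb, B_y = 1824 lb

Resultant of the distributed load: 538 × 2.6 = 1398.8 lb at 2.7 ft from A.
Moments about A: B_y·4 − 1100·3.2 − (538·2.6)·2.7 = 0 → B_y = 7296.76/4 = 1824.19 ≈ 1824 lb.
ΣF_y = 0: A_y + 1824.19 − 1100 − 538·2.6 = 0 → A_y = 674.6 lb.
ΣF_x = 0: no horizontal applied forces, so A_x = 0.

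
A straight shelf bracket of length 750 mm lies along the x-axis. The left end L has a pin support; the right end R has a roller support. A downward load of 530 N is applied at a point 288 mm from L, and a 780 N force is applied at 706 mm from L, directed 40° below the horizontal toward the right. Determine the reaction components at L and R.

Taking moments about L: R_y·750 − 530·288 − 780·sin40°·706 = 0 → R_y = 506610/750 = 675.48 ≈ 675.5 N.
ΣF_y = 0: L_y + 675.48 − 530 − 780·sin40° = 0 → L_y = 355.9 N.
ΣF_x = 0: L_x + 780·cos40° = 0 → L_x = -597.5 N.

L_x = -597.5 N, L_y = 355.9 N, R_y = 675.5 N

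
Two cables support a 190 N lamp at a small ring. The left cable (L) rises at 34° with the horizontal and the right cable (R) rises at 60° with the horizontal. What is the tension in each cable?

T_L = 95.23 N, T_R = 157.9 N

ΣF_x = 0: −T_L·cos34° + T_R·cos60° = 0 → T_R = 1.65808·T_L.
ΣF_y = 0: T_L·sin34° + T_R·sin60° = 190.
Substitute: T_L·(0.559193 + 1.65808·0.866025) = 190 → T_L = 95.2318 ≈ 95.23 N.
Then T_R = 1.65808 × 95.2318 = 157.9 N.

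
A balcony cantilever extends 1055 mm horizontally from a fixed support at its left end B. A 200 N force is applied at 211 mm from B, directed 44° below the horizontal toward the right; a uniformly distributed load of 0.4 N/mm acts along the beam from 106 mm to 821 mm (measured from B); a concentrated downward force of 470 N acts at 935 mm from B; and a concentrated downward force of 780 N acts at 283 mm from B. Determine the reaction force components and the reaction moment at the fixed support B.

Resultant of the distributed load: 0.4 × 715 = 286 N at 463.5 mm from B.
ΣF_x = 0: B_x + 200·cos44° = 0 → B_x = -143.9 N.
ΣF_y = 0: B_y − 200·sin44° − 0.4·715 − 470 − 780 = 0 → B_y = 1675 N.
ΣM about B: M_B − 200·sin44°·211 − (0.4·715)·463.5 − 470·935 − 780·283 = 0 → M_B = 822100 N·mm.

B_x = -143.9 N, B_y = 1675 N, M_B = 822100 N·mm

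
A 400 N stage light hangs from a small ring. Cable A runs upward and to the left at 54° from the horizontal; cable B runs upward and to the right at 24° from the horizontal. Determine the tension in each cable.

T_A = 373.6 N, T_B = 240.4 N

ΣF_x = 0: −T_A·cos54° + T_B·cos24° = 0 → T_B = 0.643411·T_A.
ΣF_y = 0: T_A·sin54° + T_B·sin24° = 400.
Substitute: T_A·(0.809017 + 0.643411·0.406737) = 400 → T_A = 373.582 ≈ 373.6 N.
Then T_B = 0.643411 × 373.582 = 240.4 N.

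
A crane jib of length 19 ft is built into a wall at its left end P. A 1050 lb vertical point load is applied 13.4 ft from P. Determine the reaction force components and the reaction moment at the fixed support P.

ΣF_x = 0: P_x = 0.
ΣF_y = 0: P_y − 1050 = 0 → P_y = 1050 lb.
ΣM about P: M_P − 1050·13.4 = 0 → M_P = 14070 lb·ft.

P_x = 0, P_y = 1050 lb, M_P = 14070 lb·ft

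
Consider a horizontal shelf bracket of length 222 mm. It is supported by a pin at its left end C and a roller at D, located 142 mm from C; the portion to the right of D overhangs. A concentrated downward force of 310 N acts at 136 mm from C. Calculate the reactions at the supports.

C_x = 0, C_y = 13.10 N, D_y = 296.9 N

Taking moments about C: D_y·142 − 310·136 = 0 → D_y = 42160/142 = 296.901 ≈ 296.9 N.
ΣF_y = 0: C_y + 296.901 − 310 = 0 → C_y = 13.10 N.
ΣF_x = 0: no horizontal applied forces, so C_x = 0.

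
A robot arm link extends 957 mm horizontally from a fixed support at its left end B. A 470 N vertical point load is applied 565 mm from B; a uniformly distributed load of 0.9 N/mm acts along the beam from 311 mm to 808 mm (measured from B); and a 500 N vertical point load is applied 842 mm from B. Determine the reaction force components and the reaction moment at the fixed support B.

Resultant of the distributed load: 0.9 × 497 = 447.3 N at 559.5 mm from B.
ΣF_x = 0: B_x = 0.
ΣF_y = 0: B_y − 470 − 0.9·497 − 500 = 0 → B_y = 1417 N.
ΣM about B: M_B − 470·565 − (0.9·497)·559.5 − 500·842 = 0 → M_B = 936800 N·mm.

B_x = 0, B_y = 1417 N, M_B = 936800 N·mm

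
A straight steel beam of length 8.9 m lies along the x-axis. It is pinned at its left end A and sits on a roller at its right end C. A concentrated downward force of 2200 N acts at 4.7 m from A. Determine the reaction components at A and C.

Taking moments about A: C_y·8.9 − 2200·4.7 = 0 → C_y = 10340/8.9 = 1161.8 ≈ 1162 N.
ΣF_y = 0: A_y + 1161.8 − 2200 = 0 → A_y = 1038 N.
ΣF_x = 0: no horizontal applied forces, so A_x = 0.

A_x = 0, A_y = 1038 N, C_y = 1162 N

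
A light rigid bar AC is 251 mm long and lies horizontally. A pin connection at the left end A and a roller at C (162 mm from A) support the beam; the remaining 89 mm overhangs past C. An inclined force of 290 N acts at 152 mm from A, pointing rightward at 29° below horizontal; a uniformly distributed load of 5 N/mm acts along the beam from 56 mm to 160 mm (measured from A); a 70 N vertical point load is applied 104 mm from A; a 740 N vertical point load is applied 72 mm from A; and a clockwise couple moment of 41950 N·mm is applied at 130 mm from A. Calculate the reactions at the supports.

A_x = -253.6 N, A_y = 359.2 N, C_y = 1111 N

Resultant of the distributed load: 5 × 104 = 520 N at 108 mm from A.
Taking moments about A: C_y·162 − 290·sin29°·152 − (5·104)·108 − 70·104 − 740·72 − 41950 = 0 → C_y = 180040/162 = 1111.36 ≈ 1111 N.
ΣF_y = 0: A_y + 1111.36 − 290·sin29° − 5·104 − 70 − 740 = 0 → A_y = 359.2 N.
ΣF_x = 0: A_x + 290·cos29° = 0 → A_x = -253.6 N.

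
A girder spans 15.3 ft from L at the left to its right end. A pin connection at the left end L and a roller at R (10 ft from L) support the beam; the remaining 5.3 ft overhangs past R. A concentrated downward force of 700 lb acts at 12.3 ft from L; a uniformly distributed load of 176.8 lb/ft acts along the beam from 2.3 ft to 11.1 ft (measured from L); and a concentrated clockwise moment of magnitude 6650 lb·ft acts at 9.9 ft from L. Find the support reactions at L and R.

Resultant of the distributed load: 176.8 × 8.8 = 1555.84 lb at 6.7 ft from L.
Moments about L: R_y·10 − 700·12.3 − (176.8·8.8)·6.7 − 6650 = 0 → R_y = 25684.128/10 = 2568.41 ≈ 2568 lb.
ΣF_y = 0: L_y + 2568.41 − 700 − 176.8·8.8 = 0 → L_y = -312.6 lb.
ΣF_x = 0: no horizontal applied forces, so L_x = 0.

L_x = 0, L_y = -312.6 lb, R_y = 2568 lb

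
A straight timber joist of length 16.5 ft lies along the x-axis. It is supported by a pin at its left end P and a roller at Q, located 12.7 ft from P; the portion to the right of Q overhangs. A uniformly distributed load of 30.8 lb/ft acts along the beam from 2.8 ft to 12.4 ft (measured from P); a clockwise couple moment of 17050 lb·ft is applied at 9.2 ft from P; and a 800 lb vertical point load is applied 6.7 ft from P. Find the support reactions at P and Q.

P_x = 0, P_y = -845.8 lb, Q_y = 1942 lb

Resultant of the distributed load: 30.8 × 9.6 = 295.68 lb at 7.6 ft from P.
Moments about P: Q_y·12.7 − (30.8·9.6)·7.6 − 17050 − 800·6.7 = 0 → Q_y = 24657.168/12.7 = 1941.51 ≈ 1942 lb.
ΣF_y = 0: P_y + 1941.51 − 30.8·9.6 − 800 = 0 → P_y = -845.8 lb.
ΣF_x = 0: no horizontal applied forces, so P_x = 0.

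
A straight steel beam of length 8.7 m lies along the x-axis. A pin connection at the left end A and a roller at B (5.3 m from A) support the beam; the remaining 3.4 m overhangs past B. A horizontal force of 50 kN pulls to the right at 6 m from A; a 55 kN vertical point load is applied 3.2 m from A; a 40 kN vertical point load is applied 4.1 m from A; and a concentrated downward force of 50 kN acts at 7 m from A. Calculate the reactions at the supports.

ΣM about A: B_y·5.3 − 55·3.2 − 40·4.1 − 50·7 = 0 → B_y = 690/5.3 = 130.189 ≈ 130.2 kN.
ΣF_y = 0: A_y + 130.189 − 55 − 40 − 50 = 0 → A_y = 14.81 kN.
ΣF_x = 0: A_x + 50 = 0 → A_x = -50.00 kN.

A_x = -50.00 kN, A_y = 14.81 kN, B_y = 130.2 kN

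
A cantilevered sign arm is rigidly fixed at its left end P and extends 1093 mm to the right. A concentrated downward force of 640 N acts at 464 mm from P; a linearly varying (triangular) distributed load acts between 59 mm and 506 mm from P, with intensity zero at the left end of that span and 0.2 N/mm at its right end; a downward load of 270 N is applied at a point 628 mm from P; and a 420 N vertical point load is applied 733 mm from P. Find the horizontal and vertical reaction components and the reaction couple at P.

Resultant of the triangular load: ½ × 0.2 × 447 = 44.7 N, acting at 357 mm from P (one-third of the span from the peak).
ΣF_x = 0: P_x = 0.
ΣF_y = 0: P_y − 640 − ½·0.2·447 − 270 − 420 = 0 → P_y = 1375 N.
ΣM about P: M_P − 640·464 − (½·0.2·447)·357 − 270·628 − 420·733 = 0 → M_P = 790300 N·mm.

P_x = 0, P_y = 1375 N, M_P = 790300 N·mm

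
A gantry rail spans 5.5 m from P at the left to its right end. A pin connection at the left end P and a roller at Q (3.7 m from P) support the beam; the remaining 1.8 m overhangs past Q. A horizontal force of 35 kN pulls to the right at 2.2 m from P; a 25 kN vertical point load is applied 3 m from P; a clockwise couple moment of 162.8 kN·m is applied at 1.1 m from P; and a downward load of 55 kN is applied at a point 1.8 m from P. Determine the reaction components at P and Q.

P_x = -35.00 kN, P_y = -11.03 kN, Q_y = 91.03 kN

Taking moments about P: Q_y·3.7 − 25·3 − 162.8 − 55·1.8 = 0 → Q_y = 336.8/3.7 = 91.027 ≈ 91.03 kN.
ΣF_y = 0: P_y + 91.027 − 25 − 55 = 0 → P_y = -11.03 kN.
ΣF_x = 0: P_x + 35 = 0 → P_x = -35.00 kN.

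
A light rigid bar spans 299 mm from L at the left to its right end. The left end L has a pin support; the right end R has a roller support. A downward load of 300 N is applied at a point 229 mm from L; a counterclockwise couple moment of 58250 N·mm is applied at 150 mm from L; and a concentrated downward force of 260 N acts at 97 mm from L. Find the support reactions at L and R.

ΣM about L: R_y·299 − 300·229 + 58250 − 260·97 = 0 → R_y = 35670/299 = 119.298 ≈ 119.3 N.
ΣF_y = 0: L_y + 119.298 − 300 − 260 = 0 → L_y = 440.7 N.
ΣF_x = 0: no horizontal applied forces, so L_x = 0.

L_x = 0, L_y = 440.7 N, R_y = 119.3 N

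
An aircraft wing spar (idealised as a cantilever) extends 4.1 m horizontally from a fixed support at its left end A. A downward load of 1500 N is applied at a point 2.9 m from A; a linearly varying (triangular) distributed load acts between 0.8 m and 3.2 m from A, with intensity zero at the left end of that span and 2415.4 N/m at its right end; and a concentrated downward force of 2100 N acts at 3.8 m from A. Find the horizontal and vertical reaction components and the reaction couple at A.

Resultant of the triangular load: ½ × 2415.4 × 2.4 = 2898.48 N, acting at 2.4 m from A (one-third of the span from the peak).
ΣF_x = 0: A_x = 0.
ΣF_y = 0: A_y − 1500 − ½·2415.4·2.4 − 2100 = 0 → A_y = 6498 N.
ΣM about A: M_A − 1500·2.9 − (½·2415.4·2.4)·2.4 − 2100·3.8 = 0 → M_A = 19290 N·m.

A_x = 0, A_y = 6498 N, M_A = 19290 N·m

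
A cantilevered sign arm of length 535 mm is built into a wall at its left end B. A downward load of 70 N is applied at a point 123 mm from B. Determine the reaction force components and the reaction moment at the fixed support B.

ΣF_x = 0: B_x = 0.
ΣF_y = 0: B_y − 70 = 0 → B_y = 70.00 N.
ΣM about B: M_B − 70·123 = 0 → M_B = 8610 N·mm.

B_x = 0, B_y = 70.00 N, M_B = 8610 N·mm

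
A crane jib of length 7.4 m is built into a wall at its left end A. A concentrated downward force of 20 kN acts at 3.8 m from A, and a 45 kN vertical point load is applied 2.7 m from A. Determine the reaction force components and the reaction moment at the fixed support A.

ΣF_x = 0: A_x = 0.
ΣF_y = 0: A_y − 20 − 45 = 0 → A_y = 65.00 kN.
ΣM about A: M_A − 20·3.8 − 45·2.7 = 0 → M_A = 197.5 kN·m.

A_x = 0, A_y = 65.00 kN, M_A = 197.5 kN·m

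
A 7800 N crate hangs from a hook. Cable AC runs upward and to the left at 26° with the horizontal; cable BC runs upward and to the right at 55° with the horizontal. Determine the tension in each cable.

T_AC = 4530 N, T_BC = 7098 N

ΣF_x = 0: −T_AC·cos26° + T_BC·cos55° = 0 → T_BC = 1.567·T_AC.
ΣF_y = 0: T_AC·sin26° + T_BC·sin55° = 7800.
Substitute: T_AC·(0.438371 + 1.567·0.819152) = 7800 → T_AC = 4529.66 ≈ 4530 N.
Then T_BC = 1.567 × 4529.66 = 7098 N.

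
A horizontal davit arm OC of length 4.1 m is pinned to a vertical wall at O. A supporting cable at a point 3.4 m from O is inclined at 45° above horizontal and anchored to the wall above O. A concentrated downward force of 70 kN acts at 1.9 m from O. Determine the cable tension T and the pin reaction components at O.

T = 55.32 kN, O_x = 39.12 kN, O_y = 30.88 kN

ΣM about O: T·sin45°·3.4 − 70·1.9 = 0 → T = 133/(3.4·0.707107) = 55.3207 ≈ 55.32 kN.
ΣF_x = 0: O_x − T·cos45° = 0 → O_x = 55.3207 × 0.707107 = 39.12 kN.
ΣF_y = 0: O_y + T·sin45° − 70 = 0 → O_y = 70 − 55.3207 × 0.707107 = 30.88 kN.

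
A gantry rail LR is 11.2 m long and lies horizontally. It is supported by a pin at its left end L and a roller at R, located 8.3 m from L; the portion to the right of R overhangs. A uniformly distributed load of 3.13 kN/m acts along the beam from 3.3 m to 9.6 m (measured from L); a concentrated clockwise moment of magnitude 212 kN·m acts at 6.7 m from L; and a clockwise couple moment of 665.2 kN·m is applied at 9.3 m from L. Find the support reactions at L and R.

Resultant of the distributed load: 3.13 × 6.3 = 19.719 kN at 6.45 m from L.
Moments about L: R_y·8.3 − (3.13·6.3)·6.45 − 212 − 665.2 = 0 → R_y = 1004.38755/8.3 = 121.011 ≈ 121.0 kN.
ΣF_y = 0: L_y + 121.011 − 3.13·6.3 = 0 → L_y = -101.3 kN.
ΣF_x = 0: no horizontal applied forces, so L_x = 0.

L_x = 0, L_y = -101.3 kN, R_y = 121.0 kN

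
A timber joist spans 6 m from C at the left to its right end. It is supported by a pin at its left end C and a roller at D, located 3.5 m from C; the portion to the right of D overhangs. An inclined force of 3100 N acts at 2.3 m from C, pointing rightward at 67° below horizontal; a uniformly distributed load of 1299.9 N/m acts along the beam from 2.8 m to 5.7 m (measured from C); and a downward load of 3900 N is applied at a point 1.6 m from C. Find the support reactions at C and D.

Resultant of the distributed load: 1299.9 × 2.9 = 3769.71 N at 4.25 m from C.
Moments about C: D_y·3.5 − 3100·sin67°·2.3 − (1299.9·2.9)·4.25 − 3900·1.6 = 0 → D_y = 28824.5/3.5 = 8235.57 ≈ 8236 N.
ΣF_y = 0: C_y + 8235.57 − 3100·sin67° − 1299.9·2.9 − 3900 = 0 → C_y = 2288 N.
ΣF_x = 0: C_x + 3100·cos67° = 0 → C_x = -1211 N.

C_x = -1211 N, C_y = 2288 N, D_y = 8236 N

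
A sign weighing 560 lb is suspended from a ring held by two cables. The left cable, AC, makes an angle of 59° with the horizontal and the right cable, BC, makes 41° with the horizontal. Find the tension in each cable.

ΣF_x = 0: −T_AC·cos59° + T_BC·cos41° = 0 → T_BC = 0.682432·T_AC.
ΣF_y = 0: T_AC·sin59° + T_BC·sin41° = 560.
Substitute: T_AC·(0.857167 + 0.682432·0.656059) = 560 → T_AC = 429.157 ≈ 429.2 lb.
Then T_BC = 0.682432 × 429.157 = 292.9 lb.

T_AC = 429.2 lb, T_BC = 292.9 lb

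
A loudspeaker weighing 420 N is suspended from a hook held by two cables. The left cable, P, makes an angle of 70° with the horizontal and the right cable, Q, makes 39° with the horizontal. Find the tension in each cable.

ΣF_x = 0: −T_P·cos70° + T_Q·cos39° = 0 → T_Q = 0.440098·T_P.
ΣF_y = 0: T_P·sin70° + T_Q·sin39° = 420.
Substitute: T_P·(0.939693 + 0.440098·0.62932) = 420 → T_P = 345.209 ≈ 345.2 N.
Then T_Q = 0.440098 × 345.209 = 151.9 N.

T_P = 345.2 N, T_Q = 151.9 N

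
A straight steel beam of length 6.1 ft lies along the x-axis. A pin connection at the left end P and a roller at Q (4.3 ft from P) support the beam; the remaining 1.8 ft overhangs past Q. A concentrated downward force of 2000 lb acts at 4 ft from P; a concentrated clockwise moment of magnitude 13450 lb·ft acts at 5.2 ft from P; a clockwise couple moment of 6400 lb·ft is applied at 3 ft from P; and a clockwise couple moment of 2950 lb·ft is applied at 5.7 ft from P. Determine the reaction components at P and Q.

P_x = 0, P_y = -5163 lb, Q_y = 7163 lb

Taking moments about P: Q_y·4.3 − 2000·4 − 13450 − 6400 − 2950 = 0 → Q_y = 30800/4.3 = 7162.79 ≈ 7163 lb.
ΣF_y = 0: P_y + 7162.79 − 2000 = 0 → P_y = -5163 lb.
ΣF_x = 0: no horizontal applied forces, so P_x = 0.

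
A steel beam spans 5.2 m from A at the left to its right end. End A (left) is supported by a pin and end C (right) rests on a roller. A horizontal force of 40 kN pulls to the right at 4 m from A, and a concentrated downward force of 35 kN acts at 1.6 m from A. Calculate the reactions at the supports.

Taking moments about A: C_y·5.2 − 35·1.6 = 0 → C_y = 56/5.2 = 10.7692 ≈ 10.77 kN.
ΣF_y = 0: A_y + 10.7692 − 35 = 0 → A_y = 24.23 kN.
ΣF_x = 0: A_x + 40 = 0 → A_x = -40.00 kN.

A_x = -40.00 kN, A_y = 24.23 kN, C_y = 10.77 kN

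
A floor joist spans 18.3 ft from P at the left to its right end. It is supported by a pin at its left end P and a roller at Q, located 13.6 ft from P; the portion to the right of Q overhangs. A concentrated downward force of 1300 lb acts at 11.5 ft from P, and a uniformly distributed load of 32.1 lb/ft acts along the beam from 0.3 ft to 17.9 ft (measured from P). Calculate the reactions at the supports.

P_x = 0, P_y = 387.7 lb, Q_y = 1477 lb

Resultant of the distributed load: 32.1 × 17.6 = 564.96 lb at 9.1 ft from P.
ΣM about P: Q_y·13.6 − 1300·11.5 − (32.1·17.6)·9.1 = 0 → Q_y = 20091.136/13.6 = 1477.29 ≈ 1477 lb.
ΣF_y = 0: P_y + 1477.29 − 1300 − 32.1·17.6 = 0 → P_y = 387.7 lb.
ΣF_x = 0: no horizontal applied forces, so P_x = 0.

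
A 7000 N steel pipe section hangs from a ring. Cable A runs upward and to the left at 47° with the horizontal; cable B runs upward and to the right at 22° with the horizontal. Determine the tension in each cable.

T_A = 6952 N, T_B = 5114 N

ΣF_x = 0: −T_A·cos47° + T_B·cos22° = 0 → T_B = 0.735559·T_A.
ΣF_y = 0: T_A·sin47° + T_B·sin22° = 7000.
Substitute: T_A·(0.731354 + 0.735559·0.374607) = 7000 → T_A = 6952.03 ≈ 6952 N.
Then T_B = 0.735559 × 6952.03 = 5114 N.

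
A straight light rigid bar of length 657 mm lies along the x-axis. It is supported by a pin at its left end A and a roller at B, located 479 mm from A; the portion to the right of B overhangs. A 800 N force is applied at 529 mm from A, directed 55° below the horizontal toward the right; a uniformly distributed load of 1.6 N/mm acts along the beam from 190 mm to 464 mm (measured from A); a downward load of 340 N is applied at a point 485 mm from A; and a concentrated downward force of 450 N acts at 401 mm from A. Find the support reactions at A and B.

A_x = -458.9 N, A_y = 139.7 N, B_y = 1744 N

Resultant of the distributed load: 1.6 × 274 = 438.4 N at 327 mm from A.
ΣM about A: B_y·479 − 800·sin55°·529 − (1.6·274)·327 − 340·485 − 450·401 = 0 → B_y = 835372/479 = 1743.99 ≈ 1744 N.
ΣF_y = 0: A_y + 1743.99 − 800·sin55° − 1.6·274 − 340 − 450 = 0 → A_y = 139.7 N.
ΣF_x = 0: A_x + 800·cos55° = 0 → A_x = -458.9 N.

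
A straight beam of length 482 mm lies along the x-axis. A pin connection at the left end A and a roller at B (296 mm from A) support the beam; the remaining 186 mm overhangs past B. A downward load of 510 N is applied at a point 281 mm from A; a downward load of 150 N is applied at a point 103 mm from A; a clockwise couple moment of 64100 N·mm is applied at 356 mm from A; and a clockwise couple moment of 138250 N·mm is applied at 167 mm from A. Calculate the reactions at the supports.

A_x = 0, A_y = -560.0 N, B_y = 1220 N

ΣM about A: B_y·296 − 510·281 − 150·103 − 64100 − 138250 = 0 → B_y = 361110/296 = 1219.97 ≈ 1220 N.
ΣF_y = 0: A_y + 1219.97 − 510 − 150 = 0 → A_y = -560.0 N.
ΣF_x = 0: no horizontal applied forces, so A_x = 0.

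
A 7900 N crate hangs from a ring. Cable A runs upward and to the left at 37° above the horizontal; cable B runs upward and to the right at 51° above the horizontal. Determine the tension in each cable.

ΣF_x = 0: −T_A·cos37° + T_B·cos51° = 0 → T_B = 1.26904·T_A.
ΣF_y = 0: T_A·sin37° + T_B·sin51° = 7900.
Substitute: T_A·(0.601815 + 1.26904·0.777146) = 7900 → T_A = 4974.67 ≈ 4975 N.
Then T_B = 1.26904 × 4974.67 = 6313 N.

T_A = 4975 N, T_B = 6313 N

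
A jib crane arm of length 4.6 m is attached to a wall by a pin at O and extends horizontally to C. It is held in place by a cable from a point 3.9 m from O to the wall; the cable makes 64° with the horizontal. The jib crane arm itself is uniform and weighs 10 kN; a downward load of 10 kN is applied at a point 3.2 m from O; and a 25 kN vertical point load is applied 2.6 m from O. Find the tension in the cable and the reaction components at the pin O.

T = 34.23 kN, O_x = 15.01 kN, O_y = 14.23 kN

ΣM about O: T·sin64°·3.9 − 10·2.3 − 10·3.2 − 25·2.6 = 0 → T = 120/(3.9·0.898794) = 34.2339 ≈ 34.23 kN.
ΣF_x = 0: O_x − T·cos64° = 0 → O_x = 34.2339 × 0.438371 = 15.01 kN.
ΣF_y = 0: O_y + T·sin64° − 10 − 10 − 25 = 0 → O_y = 45 − 34.2339 × 0.898794 = 14.23 kN.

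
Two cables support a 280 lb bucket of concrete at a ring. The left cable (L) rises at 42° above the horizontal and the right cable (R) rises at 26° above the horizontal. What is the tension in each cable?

ΣF_x = 0: −T_L·cos42° + T_R·cos26° = 0 → T_R = 0.826824·T_L.
ΣF_y = 0: T_L·sin42° + T_R·sin26° = 280.
Substitute: T_L·(0.669131 + 0.826824·0.438371) = 280 → T_L = 271.427 ≈ 271.4 lb.
Then T_R = 0.826824 × 271.427 = 224.4 lb.

T_L = 271.4 lb, T_R = 224.4 lb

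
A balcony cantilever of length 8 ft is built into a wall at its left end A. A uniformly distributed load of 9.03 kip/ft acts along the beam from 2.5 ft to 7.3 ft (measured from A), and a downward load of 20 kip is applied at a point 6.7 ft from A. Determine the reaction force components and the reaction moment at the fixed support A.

A_x = 0, A_y = 63.34 kip, M_A = 346.4 kip·ft

Resultant of the distributed load: 9.03 × 4.8 = 43.344 kip at 4.9 ft from A.
ΣF_x = 0: A_x = 0.
ΣF_y = 0: A_y − 9.03·4.8 − 20 = 0 → A_y = 63.34 kip.
ΣM about A: M_A − (9.03·4.8)·4.9 − 20·6.7 = 0 → M_A = 346.4 kip·ft.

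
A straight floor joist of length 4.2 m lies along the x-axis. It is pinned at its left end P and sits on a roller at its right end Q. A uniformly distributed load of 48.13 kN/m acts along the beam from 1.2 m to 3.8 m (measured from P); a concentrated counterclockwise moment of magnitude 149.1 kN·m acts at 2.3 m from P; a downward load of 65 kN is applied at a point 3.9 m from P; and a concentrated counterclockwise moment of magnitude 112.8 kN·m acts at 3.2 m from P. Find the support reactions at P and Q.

P_x = 0, P_y = 117.7 kN, Q_y = 72.49 kN

Resultant of the distributed load: 48.13 × 2.6 = 125.138 kN at 2.5 m from P.
ΣM about P: Q_y·4.2 − (48.13·2.6)·2.5 + 149.1 − 65·3.9 + 112.8 = 0 → Q_y = 304.445/4.2 = 72.4869 ≈ 72.49 kN.
ΣF_y = 0: P_y + 72.4869 − 48.13·2.6 − 65 = 0 → P_y = 117.7 kN.
ΣF_x = 0: no horizontal applied forces, so P_x = 0.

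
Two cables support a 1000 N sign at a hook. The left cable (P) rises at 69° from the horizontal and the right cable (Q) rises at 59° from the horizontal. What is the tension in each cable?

ΣF_x = 0: −T_P·cos69° + T_Q·cos59° = 0 → T_Q = 0.695809·T_P.
ΣF_y = 0: T_P·sin69° + T_Q·sin59° = 1000.
Substitute: T_P·(0.93358 + 0.695809·0.857167) = 1000 → T_P = 653.593 ≈ 653.6 N.
Then T_Q = 0.695809 × 653.593 = 454.8 N.

T_P = 653.6 N, T_Q = 454.8 N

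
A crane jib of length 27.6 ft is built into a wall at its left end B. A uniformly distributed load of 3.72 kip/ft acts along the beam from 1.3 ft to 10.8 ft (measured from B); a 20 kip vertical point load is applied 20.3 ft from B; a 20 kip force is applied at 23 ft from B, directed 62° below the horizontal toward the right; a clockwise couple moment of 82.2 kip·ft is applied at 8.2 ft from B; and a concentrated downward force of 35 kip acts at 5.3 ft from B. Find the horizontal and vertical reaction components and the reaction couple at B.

Resultant of the distributed load: 3.72 × 9.5 = 35.34 kip at 6.05 ft from B.
ΣF_x = 0: B_x + 20·cos62° = 0 → B_x = -9.389 kip.
ΣF_y = 0: B_y − 3.72·9.5 − 20 − 20·sin62° − 35 = 0 → B_y = 108.0 kip.
ΣM about B: M_B − (3.72·9.5)·6.05 − 20·20.3 − 20·sin62°·23 − 82.2 − 35·5.3 = 0 → M_B = 1294 kip·ft.

B_x = -9.389 kip, B_y = 108.0 kip, M_B = 1294 kip·ft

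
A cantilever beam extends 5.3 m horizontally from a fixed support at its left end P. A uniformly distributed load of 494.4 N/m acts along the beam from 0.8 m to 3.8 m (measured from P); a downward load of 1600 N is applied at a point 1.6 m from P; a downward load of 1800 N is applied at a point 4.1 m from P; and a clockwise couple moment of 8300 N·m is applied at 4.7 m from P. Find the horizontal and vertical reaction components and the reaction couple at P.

P_x = 0, P_y = 4883 N, M_P = 21650 N·m

Resultant of the distributed load: 494.4 × 3 = 1483.2 N at 2.3 m from P.
ΣF_x = 0: P_x = 0.
ΣF_y = 0: P_y − 494.4·3 − 1600 − 1800 = 0 → P_y = 4883 N.
ΣM about P: M_P − (494.4·3)·2.3 − 1600·1.6 − 1800·4.1 − 8300 = 0 → M_P = 21650 N·m.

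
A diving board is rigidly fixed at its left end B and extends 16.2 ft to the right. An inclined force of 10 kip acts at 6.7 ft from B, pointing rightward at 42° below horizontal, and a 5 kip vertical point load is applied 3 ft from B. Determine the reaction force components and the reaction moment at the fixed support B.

B_x = -7.431 kip, B_y = 11.69 kip, M_B = 59.83 kip·ft

ΣF_x = 0: B_x + 10·cos42° = 0 → B_x = -7.431 kip.
ΣF_y = 0: B_y − 10·sin42° − 5 = 0 → B_y = 11.69 kip.
ΣM about B: M_B − 10·sin42°·6.7 − 5·3 = 0 → M_B = 59.83 kip·ft.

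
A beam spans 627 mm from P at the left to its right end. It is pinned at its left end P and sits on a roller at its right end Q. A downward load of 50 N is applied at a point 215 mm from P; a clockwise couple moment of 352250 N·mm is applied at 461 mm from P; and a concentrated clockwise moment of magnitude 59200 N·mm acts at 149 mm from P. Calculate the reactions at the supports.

Moments about P: Q_y·627 − 50·215 − 352250 − 59200 = 0 → Q_y = 422200/627 = 673.365 ≈ 673.4 N.
ΣF_y = 0: P_y + 673.365 − 50 = 0 → P_y = -623.4 N.
ΣF_x = 0: no horizontal applied forces, so P_x = 0.

P_x = 0, P_y = -623.4 N, Q_y = 673.4 N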